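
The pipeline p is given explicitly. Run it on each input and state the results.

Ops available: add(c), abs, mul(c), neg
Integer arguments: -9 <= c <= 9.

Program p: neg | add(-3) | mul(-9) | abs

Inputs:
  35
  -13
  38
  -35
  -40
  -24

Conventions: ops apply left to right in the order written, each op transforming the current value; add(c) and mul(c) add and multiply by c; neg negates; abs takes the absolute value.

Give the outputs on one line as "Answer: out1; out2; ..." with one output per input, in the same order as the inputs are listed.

Execution, op by op:
  35 -> -35 -> -38 -> 342 -> 342
  -13 -> 13 -> 10 -> -90 -> 90
  38 -> -38 -> -41 -> 369 -> 369
  -35 -> 35 -> 32 -> -288 -> 288
  -40 -> 40 -> 37 -> -333 -> 333
  -24 -> 24 -> 21 -> -189 -> 189

342; 90; 369; 288; 333; 189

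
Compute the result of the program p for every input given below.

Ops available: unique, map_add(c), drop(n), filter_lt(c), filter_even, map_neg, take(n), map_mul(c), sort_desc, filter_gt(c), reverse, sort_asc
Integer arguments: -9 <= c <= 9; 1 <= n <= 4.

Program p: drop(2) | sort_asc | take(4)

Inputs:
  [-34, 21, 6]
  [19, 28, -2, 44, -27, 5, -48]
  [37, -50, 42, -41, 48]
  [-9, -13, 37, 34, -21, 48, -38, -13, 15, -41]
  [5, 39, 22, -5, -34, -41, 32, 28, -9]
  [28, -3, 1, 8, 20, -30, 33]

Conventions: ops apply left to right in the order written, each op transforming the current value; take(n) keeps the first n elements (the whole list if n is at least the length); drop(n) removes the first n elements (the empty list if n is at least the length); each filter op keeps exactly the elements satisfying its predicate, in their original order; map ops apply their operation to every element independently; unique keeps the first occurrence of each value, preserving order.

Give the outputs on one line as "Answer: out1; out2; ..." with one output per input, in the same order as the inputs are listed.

Execution, op by op:
  [-34, 21, 6] -> [6] -> [6] -> [6]
  [19, 28, -2, 44, -27, 5, -48] -> [-2, 44, -27, 5, -48] -> [-48, -27, -2, 5, 44] -> [-48, -27, -2, 5]
  [37, -50, 42, -41, 48] -> [42, -41, 48] -> [-41, 42, 48] -> [-41, 42, 48]
  [-9, -13, 37, 34, -21, 48, -38, -13, 15, -41] -> [37, 34, -21, 48, -38, -13, 15, -41] -> [-41, -38, -21, -13, 15, 34, 37, 48] -> [-41, -38, -21, -13]
  [5, 39, 22, -5, -34, -41, 32, 28, -9] -> [22, -5, -34, -41, 32, 28, -9] -> [-41, -34, -9, -5, 22, 28, 32] -> [-41, -34, -9, -5]
  [28, -3, 1, 8, 20, -30, 33] -> [1, 8, 20, -30, 33] -> [-30, 1, 8, 20, 33] -> [-30, 1, 8, 20]

[6]; [-48, -27, -2, 5]; [-41, 42, 48]; [-41, -38, -21, -13]; [-41, -34, -9, -5]; [-30, 1, 8, 20]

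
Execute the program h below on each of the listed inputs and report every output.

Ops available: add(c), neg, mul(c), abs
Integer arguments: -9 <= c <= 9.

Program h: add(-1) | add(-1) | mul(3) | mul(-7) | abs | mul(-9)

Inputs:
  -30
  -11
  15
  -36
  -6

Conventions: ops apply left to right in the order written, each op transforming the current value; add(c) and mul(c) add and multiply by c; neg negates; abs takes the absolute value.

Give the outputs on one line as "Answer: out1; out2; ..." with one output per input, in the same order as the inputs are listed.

Execution, op by op:
  -30 -> -31 -> -32 -> -96 -> 672 -> 672 -> -6048
  -11 -> -12 -> -13 -> -39 -> 273 -> 273 -> -2457
  15 -> 14 -> 13 -> 39 -> -273 -> 273 -> -2457
  -36 -> -37 -> -38 -> -114 -> 798 -> 798 -> -7182
  -6 -> -7 -> -8 -> -24 -> 168 -> 168 -> -1512

-6048; -2457; -2457; -7182; -1512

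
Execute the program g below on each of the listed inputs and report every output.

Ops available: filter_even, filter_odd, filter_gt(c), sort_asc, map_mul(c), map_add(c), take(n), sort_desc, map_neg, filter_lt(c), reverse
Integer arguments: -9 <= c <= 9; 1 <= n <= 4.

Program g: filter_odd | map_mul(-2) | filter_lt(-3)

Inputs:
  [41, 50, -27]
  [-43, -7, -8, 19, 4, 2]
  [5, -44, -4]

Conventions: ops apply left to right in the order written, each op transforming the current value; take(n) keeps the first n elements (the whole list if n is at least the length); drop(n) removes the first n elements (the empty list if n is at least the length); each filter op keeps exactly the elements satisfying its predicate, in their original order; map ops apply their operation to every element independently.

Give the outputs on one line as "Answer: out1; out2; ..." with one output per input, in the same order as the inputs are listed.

Execution, op by op:
  [41, 50, -27] -> [41, -27] -> [-82, 54] -> [-82]
  [-43, -7, -8, 19, 4, 2] -> [-43, -7, 19] -> [86, 14, -38] -> [-38]
  [5, -44, -4] -> [5] -> [-10] -> [-10]

[-82]; [-38]; [-10]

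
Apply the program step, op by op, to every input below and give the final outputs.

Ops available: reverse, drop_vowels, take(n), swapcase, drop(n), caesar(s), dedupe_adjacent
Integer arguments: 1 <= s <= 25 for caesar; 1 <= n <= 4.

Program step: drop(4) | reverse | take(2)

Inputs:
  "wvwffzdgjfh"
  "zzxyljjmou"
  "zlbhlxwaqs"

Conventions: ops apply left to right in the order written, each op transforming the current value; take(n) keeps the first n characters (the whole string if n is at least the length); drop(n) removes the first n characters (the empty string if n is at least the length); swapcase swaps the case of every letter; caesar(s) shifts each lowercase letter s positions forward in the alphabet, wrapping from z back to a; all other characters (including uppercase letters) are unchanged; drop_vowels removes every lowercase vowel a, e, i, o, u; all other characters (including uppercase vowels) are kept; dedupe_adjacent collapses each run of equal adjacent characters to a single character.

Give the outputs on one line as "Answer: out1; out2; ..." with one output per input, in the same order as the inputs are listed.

"hf"; "uo"; "sq"

Execution, op by op:
  "wvwffzdgjfh" -> "fzdgjfh" -> "hfjgdzf" -> "hf"
  "zzxyljjmou" -> "ljjmou" -> "uomjjl" -> "uo"
  "zlbhlxwaqs" -> "lxwaqs" -> "sqawxl" -> "sq"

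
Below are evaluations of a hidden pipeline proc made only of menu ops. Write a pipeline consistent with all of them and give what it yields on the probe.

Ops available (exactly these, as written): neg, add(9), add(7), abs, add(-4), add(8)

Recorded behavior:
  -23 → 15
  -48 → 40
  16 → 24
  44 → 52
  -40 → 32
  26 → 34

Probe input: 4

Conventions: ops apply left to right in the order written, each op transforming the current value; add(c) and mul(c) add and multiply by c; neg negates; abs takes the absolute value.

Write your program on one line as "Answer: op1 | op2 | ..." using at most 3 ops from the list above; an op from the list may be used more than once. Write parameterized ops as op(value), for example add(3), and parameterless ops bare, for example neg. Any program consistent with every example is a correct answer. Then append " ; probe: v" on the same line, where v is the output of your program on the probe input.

add(8) | abs ; probe: 12

Check, running the answer program on each example:
  -23 -> -15 -> 15
  -48 -> -40 -> 40
  16 -> 24 -> 24
  44 -> 52 -> 52
  -40 -> -32 -> 32
  26 -> 34 -> 34
  probe: 4 -> 12 -> 12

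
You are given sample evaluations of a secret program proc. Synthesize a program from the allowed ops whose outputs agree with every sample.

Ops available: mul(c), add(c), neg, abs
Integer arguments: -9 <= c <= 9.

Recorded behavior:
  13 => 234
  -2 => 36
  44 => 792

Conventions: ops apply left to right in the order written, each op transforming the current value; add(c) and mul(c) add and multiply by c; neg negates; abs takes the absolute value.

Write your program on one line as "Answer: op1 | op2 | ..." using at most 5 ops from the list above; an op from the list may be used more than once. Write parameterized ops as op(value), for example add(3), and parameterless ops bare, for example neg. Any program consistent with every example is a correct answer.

mul(9) | neg | abs | mul(2)

Check, running the answer program on each example:
  13 -> 117 -> -117 -> 117 -> 234
  -2 -> -18 -> 18 -> 18 -> 36
  44 -> 396 -> -396 -> 396 -> 792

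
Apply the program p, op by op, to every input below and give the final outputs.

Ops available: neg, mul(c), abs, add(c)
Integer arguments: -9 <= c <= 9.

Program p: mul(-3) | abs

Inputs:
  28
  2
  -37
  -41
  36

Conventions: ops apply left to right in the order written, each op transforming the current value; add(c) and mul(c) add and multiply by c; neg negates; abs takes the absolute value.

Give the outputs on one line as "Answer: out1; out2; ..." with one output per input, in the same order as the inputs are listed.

84; 6; 111; 123; 108

Execution, op by op:
  28 -> -84 -> 84
  2 -> -6 -> 6
  -37 -> 111 -> 111
  -41 -> 123 -> 123
  36 -> -108 -> 108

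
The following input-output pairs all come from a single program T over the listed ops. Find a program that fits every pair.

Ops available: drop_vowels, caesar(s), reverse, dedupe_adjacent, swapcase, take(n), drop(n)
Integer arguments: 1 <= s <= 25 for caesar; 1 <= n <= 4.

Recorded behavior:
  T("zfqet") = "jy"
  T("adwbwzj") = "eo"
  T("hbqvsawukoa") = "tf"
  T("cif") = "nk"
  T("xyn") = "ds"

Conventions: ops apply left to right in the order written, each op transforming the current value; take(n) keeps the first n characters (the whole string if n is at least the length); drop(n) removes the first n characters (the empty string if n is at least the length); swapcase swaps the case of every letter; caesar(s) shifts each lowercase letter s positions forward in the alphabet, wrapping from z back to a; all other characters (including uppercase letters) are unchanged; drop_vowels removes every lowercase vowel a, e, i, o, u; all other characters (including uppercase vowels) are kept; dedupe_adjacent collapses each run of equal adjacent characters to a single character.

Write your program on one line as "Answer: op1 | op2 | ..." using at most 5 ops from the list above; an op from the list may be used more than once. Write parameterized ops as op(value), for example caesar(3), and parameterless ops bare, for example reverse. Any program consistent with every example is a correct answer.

reverse | caesar(15) | caesar(16) | take(2) | reverse

Check, running the answer program on each example:
  "zfqet" -> "teqfz" -> "itfuo" -> "yjvke" -> "yj" -> "jy"
  "adwbwzj" -> "jzwbwda" -> "yolqlsp" -> "oebgbif" -> "oe" -> "eo"
  "hbqvsawukoa" -> "aokuwasvqbh" -> "pdzjlphkfqw" -> "ftpzbfxavgm" -> "ft" -> "tf"
  "cif" -> "fic" -> "uxr" -> "knh" -> "kn" -> "nk"
  "xyn" -> "nyx" -> "cnm" -> "sdc" -> "sd" -> "ds"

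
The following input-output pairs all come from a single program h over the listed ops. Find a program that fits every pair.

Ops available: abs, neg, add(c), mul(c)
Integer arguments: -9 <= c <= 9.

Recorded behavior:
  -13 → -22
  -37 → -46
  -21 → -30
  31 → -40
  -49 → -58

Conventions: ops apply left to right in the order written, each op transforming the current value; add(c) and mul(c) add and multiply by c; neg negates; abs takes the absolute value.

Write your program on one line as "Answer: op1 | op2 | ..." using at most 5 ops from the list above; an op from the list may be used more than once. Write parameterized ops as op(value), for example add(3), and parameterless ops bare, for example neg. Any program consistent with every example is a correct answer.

neg | abs | neg | add(-6) | add(-3)

Check, running the answer program on each example:
  -13 -> 13 -> 13 -> -13 -> -19 -> -22
  -37 -> 37 -> 37 -> -37 -> -43 -> -46
  -21 -> 21 -> 21 -> -21 -> -27 -> -30
  31 -> -31 -> 31 -> -31 -> -37 -> -40
  -49 -> 49 -> 49 -> -49 -> -55 -> -58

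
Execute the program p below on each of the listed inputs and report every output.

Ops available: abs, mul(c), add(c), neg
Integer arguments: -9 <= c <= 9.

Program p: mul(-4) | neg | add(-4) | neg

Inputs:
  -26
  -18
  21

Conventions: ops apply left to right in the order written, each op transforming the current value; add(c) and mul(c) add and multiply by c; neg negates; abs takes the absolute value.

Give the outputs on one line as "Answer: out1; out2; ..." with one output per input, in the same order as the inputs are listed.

108; 76; -80

Execution, op by op:
  -26 -> 104 -> -104 -> -108 -> 108
  -18 -> 72 -> -72 -> -76 -> 76
  21 -> -84 -> 84 -> 80 -> -80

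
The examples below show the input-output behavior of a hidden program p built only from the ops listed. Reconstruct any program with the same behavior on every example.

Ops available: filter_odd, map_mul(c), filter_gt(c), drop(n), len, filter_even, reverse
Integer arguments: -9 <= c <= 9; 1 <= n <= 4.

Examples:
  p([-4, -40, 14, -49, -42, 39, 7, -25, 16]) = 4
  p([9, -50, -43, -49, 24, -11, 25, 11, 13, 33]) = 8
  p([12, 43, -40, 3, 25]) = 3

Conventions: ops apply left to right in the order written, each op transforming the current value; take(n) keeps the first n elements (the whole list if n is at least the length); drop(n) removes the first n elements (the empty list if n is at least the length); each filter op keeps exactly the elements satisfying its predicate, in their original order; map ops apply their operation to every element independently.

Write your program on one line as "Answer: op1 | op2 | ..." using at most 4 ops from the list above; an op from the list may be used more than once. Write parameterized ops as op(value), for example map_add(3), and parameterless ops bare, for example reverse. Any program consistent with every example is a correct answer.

reverse | filter_odd | len

Check, running the answer program on each example:
  [-4, -40, 14, -49, -42, 39, 7, -25, 16] -> [16, -25, 7, 39, -42, -49, 14, -40, -4] -> [-25, 7, 39, -49] -> 4
  [9, -50, -43, -49, 24, -11, 25, 11, 13, 33] -> [33, 13, 11, 25, -11, 24, -49, -43, -50, 9] -> [33, 13, 11, 25, -11, -49, -43, 9] -> 8
  [12, 43, -40, 3, 25] -> [25, 3, -40, 43, 12] -> [25, 3, 43] -> 3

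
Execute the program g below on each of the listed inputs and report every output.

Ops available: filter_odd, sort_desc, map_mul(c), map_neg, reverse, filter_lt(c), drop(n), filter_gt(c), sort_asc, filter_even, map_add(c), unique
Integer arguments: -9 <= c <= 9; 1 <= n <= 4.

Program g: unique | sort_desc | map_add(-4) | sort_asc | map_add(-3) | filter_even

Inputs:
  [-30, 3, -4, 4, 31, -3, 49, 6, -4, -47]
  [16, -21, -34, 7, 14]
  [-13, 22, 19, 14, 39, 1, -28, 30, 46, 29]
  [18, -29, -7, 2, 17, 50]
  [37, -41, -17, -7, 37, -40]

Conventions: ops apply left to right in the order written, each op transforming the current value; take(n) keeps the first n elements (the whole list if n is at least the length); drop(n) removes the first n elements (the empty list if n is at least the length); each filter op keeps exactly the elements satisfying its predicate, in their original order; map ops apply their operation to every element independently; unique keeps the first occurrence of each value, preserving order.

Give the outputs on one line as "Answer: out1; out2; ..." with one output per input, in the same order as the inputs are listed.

Execution, op by op:
  [-30, 3, -4, 4, 31, -3, 49, 6, -4, -47] -> [-30, 3, -4, 4, 31, -3, 49, 6, -47] -> [49, 31, 6, 4, 3, -3, -4, -30, -47] -> [45, 27, 2, 0, -1, -7, -8, -34, -51] -> [-51, -34, -8, -7, -1, 0, 2, 27, 45] -> [-54, -37, -11, -10, -4, -3, -1, 24, 42] -> [-54, -10, -4, 24, 42]
  [16, -21, -34, 7, 14] -> [16, -21, -34, 7, 14] -> [16, 14, 7, -21, -34] -> [12, 10, 3, -25, -38] -> [-38, -25, 3, 10, 12] -> [-41, -28, 0, 7, 9] -> [-28, 0]
  [-13, 22, 19, 14, 39, 1, -28, 30, 46, 29] -> [-13, 22, 19, 14, 39, 1, -28, 30, 46, 29] -> [46, 39, 30, 29, 22, 19, 14, 1, -13, -28] -> [42, 35, 26, 25, 18, 15, 10, -3, -17, -32] -> [-32, -17, -3, 10, 15, 18, 25, 26, 35, 42] -> [-35, -20, -6, 7, 12, 15, 22, 23, 32, 39] -> [-20, -6, 12, 22, 32]
  [18, -29, -7, 2, 17, 50] -> [18, -29, -7, 2, 17, 50] -> [50, 18, 17, 2, -7, -29] -> [46, 14, 13, -2, -11, -33] -> [-33, -11, -2, 13, 14, 46] -> [-36, -14, -5, 10, 11, 43] -> [-36, -14, 10]
  [37, -41, -17, -7, 37, -40] -> [37, -41, -17, -7, -40] -> [37, -7, -17, -40, -41] -> [33, -11, -21, -44, -45] -> [-45, -44, -21, -11, 33] -> [-48, -47, -24, -14, 30] -> [-48, -24, -14, 30]

[-54, -10, -4, 24, 42]; [-28, 0]; [-20, -6, 12, 22, 32]; [-36, -14, 10]; [-48, -24, -14, 30]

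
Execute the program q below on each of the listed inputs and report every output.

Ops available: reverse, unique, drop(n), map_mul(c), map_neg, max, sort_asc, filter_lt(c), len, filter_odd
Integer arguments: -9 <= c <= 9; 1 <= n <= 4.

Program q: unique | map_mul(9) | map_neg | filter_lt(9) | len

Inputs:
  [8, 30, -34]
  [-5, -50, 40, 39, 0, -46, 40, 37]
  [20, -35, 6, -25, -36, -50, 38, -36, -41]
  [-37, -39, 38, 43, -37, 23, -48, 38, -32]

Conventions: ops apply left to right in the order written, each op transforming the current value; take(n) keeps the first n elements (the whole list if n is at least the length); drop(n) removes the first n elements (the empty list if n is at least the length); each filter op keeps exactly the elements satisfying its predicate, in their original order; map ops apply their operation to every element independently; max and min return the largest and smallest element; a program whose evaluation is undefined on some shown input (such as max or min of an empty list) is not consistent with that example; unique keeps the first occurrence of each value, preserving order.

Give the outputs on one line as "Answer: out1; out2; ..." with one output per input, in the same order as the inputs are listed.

Execution, op by op:
  [8, 30, -34] -> [8, 30, -34] -> [72, 270, -306] -> [-72, -270, 306] -> [-72, -270] -> 2
  [-5, -50, 40, 39, 0, -46, 40, 37] -> [-5, -50, 40, 39, 0, -46, 37] -> [-45, -450, 360, 351, 0, -414, 333] -> [45, 450, -360, -351, 0, 414, -333] -> [-360, -351, 0, -333] -> 4
  [20, -35, 6, -25, -36, -50, 38, -36, -41] -> [20, -35, 6, -25, -36, -50, 38, -41] -> [180, -315, 54, -225, -324, -450, 342, -369] -> [-180, 315, -54, 225, 324, 450, -342, 369] -> [-180, -54, -342] -> 3
  [-37, -39, 38, 43, -37, 23, -48, 38, -32] -> [-37, -39, 38, 43, 23, -48, -32] -> [-333, -351, 342, 387, 207, -432, -288] -> [333, 351, -342, -387, -207, 432, 288] -> [-342, -387, -207] -> 3

2; 4; 3; 3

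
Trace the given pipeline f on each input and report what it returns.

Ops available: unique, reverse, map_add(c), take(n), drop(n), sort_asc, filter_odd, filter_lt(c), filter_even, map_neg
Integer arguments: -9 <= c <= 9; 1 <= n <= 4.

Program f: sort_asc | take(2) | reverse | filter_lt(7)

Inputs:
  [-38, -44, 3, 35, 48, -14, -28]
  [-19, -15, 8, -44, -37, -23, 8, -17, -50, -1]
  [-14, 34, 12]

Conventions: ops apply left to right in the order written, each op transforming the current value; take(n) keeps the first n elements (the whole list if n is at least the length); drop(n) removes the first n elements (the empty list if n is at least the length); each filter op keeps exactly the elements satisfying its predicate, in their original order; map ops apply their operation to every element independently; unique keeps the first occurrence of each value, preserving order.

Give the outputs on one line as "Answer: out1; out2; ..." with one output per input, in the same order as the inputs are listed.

Execution, op by op:
  [-38, -44, 3, 35, 48, -14, -28] -> [-44, -38, -28, -14, 3, 35, 48] -> [-44, -38] -> [-38, -44] -> [-38, -44]
  [-19, -15, 8, -44, -37, -23, 8, -17, -50, -1] -> [-50, -44, -37, -23, -19, -17, -15, -1, 8, 8] -> [-50, -44] -> [-44, -50] -> [-44, -50]
  [-14, 34, 12] -> [-14, 12, 34] -> [-14, 12] -> [12, -14] -> [-14]

[-38, -44]; [-44, -50]; [-14]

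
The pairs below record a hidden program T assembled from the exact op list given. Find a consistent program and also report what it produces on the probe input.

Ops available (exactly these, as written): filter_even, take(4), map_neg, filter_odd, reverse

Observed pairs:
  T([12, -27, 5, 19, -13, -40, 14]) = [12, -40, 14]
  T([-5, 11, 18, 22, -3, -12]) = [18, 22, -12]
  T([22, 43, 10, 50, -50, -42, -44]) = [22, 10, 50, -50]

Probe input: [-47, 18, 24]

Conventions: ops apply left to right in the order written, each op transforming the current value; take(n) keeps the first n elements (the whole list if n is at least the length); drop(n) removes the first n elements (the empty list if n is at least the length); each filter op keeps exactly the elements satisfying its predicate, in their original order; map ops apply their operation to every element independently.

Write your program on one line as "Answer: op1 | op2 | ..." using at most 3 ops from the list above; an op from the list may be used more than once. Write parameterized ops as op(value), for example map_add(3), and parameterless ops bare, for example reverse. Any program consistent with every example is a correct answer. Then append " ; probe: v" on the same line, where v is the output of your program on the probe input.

filter_even | take(4) ; probe: [18, 24]

Check, running the answer program on each example:
  [12, -27, 5, 19, -13, -40, 14] -> [12, -40, 14] -> [12, -40, 14]
  [-5, 11, 18, 22, -3, -12] -> [18, 22, -12] -> [18, 22, -12]
  [22, 43, 10, 50, -50, -42, -44] -> [22, 10, 50, -50, -42, -44] -> [22, 10, 50, -50]
  probe: [-47, 18, 24] -> [18, 24] -> [18, 24]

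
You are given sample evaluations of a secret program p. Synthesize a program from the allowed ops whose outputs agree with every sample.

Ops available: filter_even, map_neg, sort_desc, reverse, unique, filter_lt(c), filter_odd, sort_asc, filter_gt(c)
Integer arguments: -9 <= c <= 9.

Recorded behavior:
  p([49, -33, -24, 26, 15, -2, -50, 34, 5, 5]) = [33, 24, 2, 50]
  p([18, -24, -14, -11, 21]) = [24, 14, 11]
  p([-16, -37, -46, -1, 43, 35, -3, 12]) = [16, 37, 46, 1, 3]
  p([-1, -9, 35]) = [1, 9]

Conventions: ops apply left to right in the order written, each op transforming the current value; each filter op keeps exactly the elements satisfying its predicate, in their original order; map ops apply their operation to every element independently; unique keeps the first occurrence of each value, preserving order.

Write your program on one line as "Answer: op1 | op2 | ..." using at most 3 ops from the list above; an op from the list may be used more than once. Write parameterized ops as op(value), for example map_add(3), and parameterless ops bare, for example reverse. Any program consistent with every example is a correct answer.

map_neg | filter_gt(-2)

Check, running the answer program on each example:
  [49, -33, -24, 26, 15, -2, -50, 34, 5, 5] -> [-49, 33, 24, -26, -15, 2, 50, -34, -5, -5] -> [33, 24, 2, 50]
  [18, -24, -14, -11, 21] -> [-18, 24, 14, 11, -21] -> [24, 14, 11]
  [-16, -37, -46, -1, 43, 35, -3, 12] -> [16, 37, 46, 1, -43, -35, 3, -12] -> [16, 37, 46, 1, 3]
  [-1, -9, 35] -> [1, 9, -35] -> [1, 9]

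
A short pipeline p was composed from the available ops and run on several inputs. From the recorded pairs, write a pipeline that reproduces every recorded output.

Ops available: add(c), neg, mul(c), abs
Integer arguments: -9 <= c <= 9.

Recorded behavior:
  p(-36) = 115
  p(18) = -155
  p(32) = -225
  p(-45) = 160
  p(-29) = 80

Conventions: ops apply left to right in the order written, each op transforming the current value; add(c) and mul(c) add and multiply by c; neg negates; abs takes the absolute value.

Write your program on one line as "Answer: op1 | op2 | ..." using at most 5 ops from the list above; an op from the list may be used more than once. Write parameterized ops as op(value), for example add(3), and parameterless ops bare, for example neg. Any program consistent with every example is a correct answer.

add(7) | add(6) | neg | mul(5)

Check, running the answer program on each example:
  -36 -> -29 -> -23 -> 23 -> 115
  18 -> 25 -> 31 -> -31 -> -155
  32 -> 39 -> 45 -> -45 -> -225
  -45 -> -38 -> -32 -> 32 -> 160
  -29 -> -22 -> -16 -> 16 -> 80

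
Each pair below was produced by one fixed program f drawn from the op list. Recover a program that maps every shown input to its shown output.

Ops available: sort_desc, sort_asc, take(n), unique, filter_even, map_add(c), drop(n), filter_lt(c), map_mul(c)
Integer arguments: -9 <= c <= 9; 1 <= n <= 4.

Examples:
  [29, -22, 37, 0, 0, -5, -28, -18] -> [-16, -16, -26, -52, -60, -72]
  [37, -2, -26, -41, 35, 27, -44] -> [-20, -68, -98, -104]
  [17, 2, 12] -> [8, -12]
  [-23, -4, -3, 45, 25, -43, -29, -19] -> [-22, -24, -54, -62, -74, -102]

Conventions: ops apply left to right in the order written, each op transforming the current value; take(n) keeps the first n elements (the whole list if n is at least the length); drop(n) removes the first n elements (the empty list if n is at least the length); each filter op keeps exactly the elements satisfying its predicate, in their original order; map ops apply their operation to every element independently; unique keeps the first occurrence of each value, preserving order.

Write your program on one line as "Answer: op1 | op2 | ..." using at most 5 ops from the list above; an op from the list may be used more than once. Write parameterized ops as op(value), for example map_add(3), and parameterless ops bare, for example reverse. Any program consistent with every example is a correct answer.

map_add(-8) | map_mul(2) | sort_asc | filter_lt(9) | sort_desc

Check, running the answer program on each example:
  [29, -22, 37, 0, 0, -5, -28, -18] -> [21, -30, 29, -8, -8, -13, -36, -26] -> [42, -60, 58, -16, -16, -26, -72, -52] -> [-72, -60, -52, -26, -16, -16, 42, 58] -> [-72, -60, -52, -26, -16, -16] -> [-16, -16, -26, -52, -60, -72]
  [37, -2, -26, -41, 35, 27, -44] -> [29, -10, -34, -49, 27, 19, -52] -> [58, -20, -68, -98, 54, 38, -104] -> [-104, -98, -68, -20, 38, 54, 58] -> [-104, -98, -68, -20] -> [-20, -68, -98, -104]
  [17, 2, 12] -> [9, -6, 4] -> [18, -12, 8] -> [-12, 8, 18] -> [-12, 8] -> [8, -12]
  [-23, -4, -3, 45, 25, -43, -29, -19] -> [-31, -12, -11, 37, 17, -51, -37, -27] -> [-62, -24, -22, 74, 34, -102, -74, -54] -> [-102, -74, -62, -54, -24, -22, 34, 74] -> [-102, -74, -62, -54, -24, -22] -> [-22, -24, -54, -62, -74, -102]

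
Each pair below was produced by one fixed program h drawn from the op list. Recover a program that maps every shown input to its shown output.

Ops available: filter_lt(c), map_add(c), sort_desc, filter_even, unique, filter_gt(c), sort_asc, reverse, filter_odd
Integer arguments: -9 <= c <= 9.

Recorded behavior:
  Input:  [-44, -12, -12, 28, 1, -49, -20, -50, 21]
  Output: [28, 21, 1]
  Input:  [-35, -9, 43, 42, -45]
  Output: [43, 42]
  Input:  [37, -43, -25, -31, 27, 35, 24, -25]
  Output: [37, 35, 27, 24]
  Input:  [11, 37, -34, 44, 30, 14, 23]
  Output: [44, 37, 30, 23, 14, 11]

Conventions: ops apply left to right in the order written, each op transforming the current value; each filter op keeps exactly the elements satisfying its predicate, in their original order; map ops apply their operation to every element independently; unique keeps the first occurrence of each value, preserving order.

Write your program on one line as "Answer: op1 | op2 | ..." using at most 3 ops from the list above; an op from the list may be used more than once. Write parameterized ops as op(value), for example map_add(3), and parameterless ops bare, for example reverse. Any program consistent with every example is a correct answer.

reverse | filter_gt(-7) | sort_desc

Check, running the answer program on each example:
  [-44, -12, -12, 28, 1, -49, -20, -50, 21] -> [21, -50, -20, -49, 1, 28, -12, -12, -44] -> [21, 1, 28] -> [28, 21, 1]
  [-35, -9, 43, 42, -45] -> [-45, 42, 43, -9, -35] -> [42, 43] -> [43, 42]
  [37, -43, -25, -31, 27, 35, 24, -25] -> [-25, 24, 35, 27, -31, -25, -43, 37] -> [24, 35, 27, 37] -> [37, 35, 27, 24]
  [11, 37, -34, 44, 30, 14, 23] -> [23, 14, 30, 44, -34, 37, 11] -> [23, 14, 30, 44, 37, 11] -> [44, 37, 30, 23, 14, 11]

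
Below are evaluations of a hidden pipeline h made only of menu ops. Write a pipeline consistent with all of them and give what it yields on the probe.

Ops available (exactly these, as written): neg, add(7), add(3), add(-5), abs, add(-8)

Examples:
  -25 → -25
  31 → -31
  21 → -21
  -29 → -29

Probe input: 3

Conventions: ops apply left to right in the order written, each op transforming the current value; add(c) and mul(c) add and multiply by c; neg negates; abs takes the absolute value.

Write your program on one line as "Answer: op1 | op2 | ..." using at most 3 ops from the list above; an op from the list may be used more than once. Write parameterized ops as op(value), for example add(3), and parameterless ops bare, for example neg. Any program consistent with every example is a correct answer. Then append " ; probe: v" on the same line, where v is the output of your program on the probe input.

abs | neg ; probe: -3

Check, running the answer program on each example:
  -25 -> 25 -> -25
  31 -> 31 -> -31
  21 -> 21 -> -21
  -29 -> 29 -> -29
  probe: 3 -> 3 -> -3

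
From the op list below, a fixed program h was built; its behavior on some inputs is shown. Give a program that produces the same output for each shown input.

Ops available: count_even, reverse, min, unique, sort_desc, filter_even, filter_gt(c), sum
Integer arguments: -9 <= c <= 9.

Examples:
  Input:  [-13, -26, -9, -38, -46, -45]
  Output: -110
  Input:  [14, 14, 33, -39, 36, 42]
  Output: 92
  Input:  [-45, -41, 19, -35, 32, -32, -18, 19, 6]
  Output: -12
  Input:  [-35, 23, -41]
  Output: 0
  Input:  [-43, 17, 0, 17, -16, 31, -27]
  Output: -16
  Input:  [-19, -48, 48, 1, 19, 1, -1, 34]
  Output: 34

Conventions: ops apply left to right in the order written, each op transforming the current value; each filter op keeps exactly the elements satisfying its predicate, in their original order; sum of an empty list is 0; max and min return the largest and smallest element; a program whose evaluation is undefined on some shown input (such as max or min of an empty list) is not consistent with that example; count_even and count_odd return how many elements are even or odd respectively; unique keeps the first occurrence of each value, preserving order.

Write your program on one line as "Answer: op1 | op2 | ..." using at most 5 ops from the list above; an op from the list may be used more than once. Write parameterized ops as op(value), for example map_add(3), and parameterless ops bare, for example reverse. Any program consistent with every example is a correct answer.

unique | filter_even | reverse | sum

Check, running the answer program on each example:
  [-13, -26, -9, -38, -46, -45] -> [-13, -26, -9, -38, -46, -45] -> [-26, -38, -46] -> [-46, -38, -26] -> -110
  [14, 14, 33, -39, 36, 42] -> [14, 33, -39, 36, 42] -> [14, 36, 42] -> [42, 36, 14] -> 92
  [-45, -41, 19, -35, 32, -32, -18, 19, 6] -> [-45, -41, 19, -35, 32, -32, -18, 6] -> [32, -32, -18, 6] -> [6, -18, -32, 32] -> -12
  [-35, 23, -41] -> [-35, 23, -41] -> [] -> [] -> 0
  [-43, 17, 0, 17, -16, 31, -27] -> [-43, 17, 0, -16, 31, -27] -> [0, -16] -> [-16, 0] -> -16
  [-19, -48, 48, 1, 19, 1, -1, 34] -> [-19, -48, 48, 1, 19, -1, 34] -> [-48, 48, 34] -> [34, 48, -48] -> 34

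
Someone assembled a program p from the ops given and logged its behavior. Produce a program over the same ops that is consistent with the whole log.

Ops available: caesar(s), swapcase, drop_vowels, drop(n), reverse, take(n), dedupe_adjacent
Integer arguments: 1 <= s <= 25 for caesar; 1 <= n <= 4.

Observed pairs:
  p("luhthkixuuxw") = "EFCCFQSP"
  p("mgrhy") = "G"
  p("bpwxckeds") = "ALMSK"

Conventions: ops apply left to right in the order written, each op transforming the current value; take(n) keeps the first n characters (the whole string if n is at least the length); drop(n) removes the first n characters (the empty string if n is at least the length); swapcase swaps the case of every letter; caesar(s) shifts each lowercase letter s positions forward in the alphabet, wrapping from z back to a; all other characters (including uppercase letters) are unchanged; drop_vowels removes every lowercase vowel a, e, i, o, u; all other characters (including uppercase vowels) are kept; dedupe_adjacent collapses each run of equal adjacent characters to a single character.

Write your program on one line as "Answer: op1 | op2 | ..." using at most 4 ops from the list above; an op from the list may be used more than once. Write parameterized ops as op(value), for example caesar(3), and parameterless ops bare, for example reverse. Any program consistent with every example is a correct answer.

caesar(8) | drop(4) | swapcase | reverse

Check, running the answer program on each example:
  "luhthkixuuxw" -> "tcpbpsqfccfe" -> "psqfccfe" -> "PSQFCCFE" -> "EFCCFQSP"
  "mgrhy" -> "uozpg" -> "g" -> "G" -> "G"
  "bpwxckeds" -> "jxefksmla" -> "ksmla" -> "KSMLA" -> "ALMSK"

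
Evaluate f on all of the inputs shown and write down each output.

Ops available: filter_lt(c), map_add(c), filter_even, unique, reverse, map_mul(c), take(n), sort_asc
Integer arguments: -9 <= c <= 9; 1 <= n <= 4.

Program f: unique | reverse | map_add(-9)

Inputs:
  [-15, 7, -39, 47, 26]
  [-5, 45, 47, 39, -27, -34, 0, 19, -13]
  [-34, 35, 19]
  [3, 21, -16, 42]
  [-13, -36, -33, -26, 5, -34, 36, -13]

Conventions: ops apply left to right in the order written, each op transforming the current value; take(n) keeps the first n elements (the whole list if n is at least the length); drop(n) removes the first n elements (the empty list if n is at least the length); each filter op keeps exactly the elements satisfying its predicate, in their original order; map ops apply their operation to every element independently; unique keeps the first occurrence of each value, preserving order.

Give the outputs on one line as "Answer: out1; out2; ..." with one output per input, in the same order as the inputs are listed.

Execution, op by op:
  [-15, 7, -39, 47, 26] -> [-15, 7, -39, 47, 26] -> [26, 47, -39, 7, -15] -> [17, 38, -48, -2, -24]
  [-5, 45, 47, 39, -27, -34, 0, 19, -13] -> [-5, 45, 47, 39, -27, -34, 0, 19, -13] -> [-13, 19, 0, -34, -27, 39, 47, 45, -5] -> [-22, 10, -9, -43, -36, 30, 38, 36, -14]
  [-34, 35, 19] -> [-34, 35, 19] -> [19, 35, -34] -> [10, 26, -43]
  [3, 21, -16, 42] -> [3, 21, -16, 42] -> [42, -16, 21, 3] -> [33, -25, 12, -6]
  [-13, -36, -33, -26, 5, -34, 36, -13] -> [-13, -36, -33, -26, 5, -34, 36] -> [36, -34, 5, -26, -33, -36, -13] -> [27, -43, -4, -35, -42, -45, -22]

[17, 38, -48, -2, -24]; [-22, 10, -9, -43, -36, 30, 38, 36, -14]; [10, 26, -43]; [33, -25, 12, -6]; [27, -43, -4, -35, -42, -45, -22]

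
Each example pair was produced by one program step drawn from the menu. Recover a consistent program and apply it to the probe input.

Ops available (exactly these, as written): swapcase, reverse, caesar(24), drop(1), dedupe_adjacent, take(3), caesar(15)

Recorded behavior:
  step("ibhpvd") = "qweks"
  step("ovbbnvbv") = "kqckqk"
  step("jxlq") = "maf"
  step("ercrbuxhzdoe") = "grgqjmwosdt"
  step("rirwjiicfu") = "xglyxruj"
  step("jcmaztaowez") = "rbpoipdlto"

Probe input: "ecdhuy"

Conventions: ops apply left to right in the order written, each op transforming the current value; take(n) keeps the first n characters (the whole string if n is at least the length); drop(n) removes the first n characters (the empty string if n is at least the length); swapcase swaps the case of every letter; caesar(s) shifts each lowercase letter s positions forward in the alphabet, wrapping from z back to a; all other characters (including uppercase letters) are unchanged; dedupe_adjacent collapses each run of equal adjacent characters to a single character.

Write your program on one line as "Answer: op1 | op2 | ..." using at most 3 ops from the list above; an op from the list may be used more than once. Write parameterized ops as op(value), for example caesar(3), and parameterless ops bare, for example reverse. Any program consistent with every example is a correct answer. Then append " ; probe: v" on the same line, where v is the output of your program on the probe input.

drop(1) | dedupe_adjacent | caesar(15) ; probe: "rswjn"

Check, running the answer program on each example:
  "ibhpvd" -> "bhpvd" -> "bhpvd" -> "qweks"
  "ovbbnvbv" -> "vbbnvbv" -> "vbnvbv" -> "kqckqk"
  "jxlq" -> "xlq" -> "xlq" -> "maf"
  "ercrbuxhzdoe" -> "rcrbuxhzdoe" -> "rcrbuxhzdoe" -> "grgqjmwosdt"
  "rirwjiicfu" -> "irwjiicfu" -> "irwjicfu" -> "xglyxruj"
  "jcmaztaowez" -> "cmaztaowez" -> "cmaztaowez" -> "rbpoipdlto"
  probe: "ecdhuy" -> "cdhuy" -> "cdhuy" -> "rswjn"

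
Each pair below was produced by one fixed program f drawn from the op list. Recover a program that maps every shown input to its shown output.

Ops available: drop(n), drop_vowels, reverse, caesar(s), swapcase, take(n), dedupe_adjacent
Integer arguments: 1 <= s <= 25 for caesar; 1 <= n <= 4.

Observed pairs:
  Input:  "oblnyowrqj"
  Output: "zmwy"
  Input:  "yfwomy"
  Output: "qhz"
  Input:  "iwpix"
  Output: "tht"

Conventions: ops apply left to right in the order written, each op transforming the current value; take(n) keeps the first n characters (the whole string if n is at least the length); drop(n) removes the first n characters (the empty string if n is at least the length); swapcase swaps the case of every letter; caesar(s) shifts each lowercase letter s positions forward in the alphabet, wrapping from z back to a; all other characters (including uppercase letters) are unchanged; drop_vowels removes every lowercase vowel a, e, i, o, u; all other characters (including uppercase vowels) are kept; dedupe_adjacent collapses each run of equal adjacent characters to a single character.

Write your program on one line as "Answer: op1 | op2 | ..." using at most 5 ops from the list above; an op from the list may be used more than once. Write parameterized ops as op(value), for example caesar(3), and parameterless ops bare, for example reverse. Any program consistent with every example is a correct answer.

caesar(2) | take(4) | drop_vowels | caesar(9) | drop_vowels

Check, running the answer program on each example:
  "oblnyowrqj" -> "qdnpaqytsl" -> "qdnp" -> "qdnp" -> "zmwy" -> "zmwy"
  "yfwomy" -> "ahyqoa" -> "ahyq" -> "hyq" -> "qhz" -> "qhz"
  "iwpix" -> "kyrkz" -> "kyrk" -> "kyrk" -> "that" -> "tht"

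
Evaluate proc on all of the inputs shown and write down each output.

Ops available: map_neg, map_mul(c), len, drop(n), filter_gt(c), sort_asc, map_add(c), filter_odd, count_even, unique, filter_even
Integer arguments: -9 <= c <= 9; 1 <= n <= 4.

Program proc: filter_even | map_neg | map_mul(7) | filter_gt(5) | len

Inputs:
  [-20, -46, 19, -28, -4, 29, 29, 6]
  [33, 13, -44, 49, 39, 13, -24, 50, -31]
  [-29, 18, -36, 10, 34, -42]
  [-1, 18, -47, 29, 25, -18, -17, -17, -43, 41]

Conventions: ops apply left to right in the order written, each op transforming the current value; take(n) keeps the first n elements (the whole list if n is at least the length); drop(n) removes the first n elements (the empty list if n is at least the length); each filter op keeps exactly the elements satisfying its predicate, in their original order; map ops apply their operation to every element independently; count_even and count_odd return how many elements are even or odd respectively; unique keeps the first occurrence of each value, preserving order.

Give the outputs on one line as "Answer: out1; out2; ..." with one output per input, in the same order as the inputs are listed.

Execution, op by op:
  [-20, -46, 19, -28, -4, 29, 29, 6] -> [-20, -46, -28, -4, 6] -> [20, 46, 28, 4, -6] -> [140, 322, 196, 28, -42] -> [140, 322, 196, 28] -> 4
  [33, 13, -44, 49, 39, 13, -24, 50, -31] -> [-44, -24, 50] -> [44, 24, -50] -> [308, 168, -350] -> [308, 168] -> 2
  [-29, 18, -36, 10, 34, -42] -> [18, -36, 10, 34, -42] -> [-18, 36, -10, -34, 42] -> [-126, 252, -70, -238, 294] -> [252, 294] -> 2
  [-1, 18, -47, 29, 25, -18, -17, -17, -43, 41] -> [18, -18] -> [-18, 18] -> [-126, 126] -> [126] -> 1

4; 2; 2; 1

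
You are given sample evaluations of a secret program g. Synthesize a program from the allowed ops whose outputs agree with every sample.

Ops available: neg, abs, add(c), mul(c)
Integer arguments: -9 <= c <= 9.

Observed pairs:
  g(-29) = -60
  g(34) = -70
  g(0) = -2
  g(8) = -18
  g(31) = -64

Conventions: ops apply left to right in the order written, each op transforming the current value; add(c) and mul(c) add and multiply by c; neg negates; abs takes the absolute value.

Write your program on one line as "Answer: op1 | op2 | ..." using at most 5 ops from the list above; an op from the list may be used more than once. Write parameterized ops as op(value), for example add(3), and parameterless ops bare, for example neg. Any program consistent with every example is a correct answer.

abs | mul(2) | add(2) | neg

Check, running the answer program on each example:
  -29 -> 29 -> 58 -> 60 -> -60
  34 -> 34 -> 68 -> 70 -> -70
  0 -> 0 -> 0 -> 2 -> -2
  8 -> 8 -> 16 -> 18 -> -18
  31 -> 31 -> 62 -> 64 -> -64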